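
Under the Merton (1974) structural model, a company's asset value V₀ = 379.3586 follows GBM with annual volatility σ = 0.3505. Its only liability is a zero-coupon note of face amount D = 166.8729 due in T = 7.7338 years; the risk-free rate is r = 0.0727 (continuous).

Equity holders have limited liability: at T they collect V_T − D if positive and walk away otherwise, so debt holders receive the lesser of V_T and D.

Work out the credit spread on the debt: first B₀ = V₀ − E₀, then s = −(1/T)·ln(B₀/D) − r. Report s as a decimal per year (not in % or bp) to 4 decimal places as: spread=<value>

With assets at 379.3586 and a single debt payment of 166.8729 at 7.7338 years:
d₁ = [ln(V₀/D) + (r + σ²/2)T] / (σ√T)
   = [ln(379.3586/166.8729) + (0.0727 + 0.5·0.3505²)·7.7338] / (0.3505·√7.7338)
   = [0.821249 + 1.037297] / 0.974730 = 1.906729
d₂ = d₁ − σ√T = 1.906729 − 0.974730 = 0.931998
N(d₁) = 0.971722,  N(d₂) = 0.824331,  e^(−rT) = 0.569927
E₀ = V₀·N(d₁) − D·e^(−rT)·N(d₂)
   = 379.3586·0.971722 − 166.8729·0.569927·0.824331 = 290.232834
B₀ = V₀ − E₀ = 379.3586 − 290.232834 = 89.125766
spread = −(1/T)·ln(B₀/D) − r = −(1/7.7338)·ln(89.125766/166.8729) − 0.0727 = 0.00839648

spread=0.0084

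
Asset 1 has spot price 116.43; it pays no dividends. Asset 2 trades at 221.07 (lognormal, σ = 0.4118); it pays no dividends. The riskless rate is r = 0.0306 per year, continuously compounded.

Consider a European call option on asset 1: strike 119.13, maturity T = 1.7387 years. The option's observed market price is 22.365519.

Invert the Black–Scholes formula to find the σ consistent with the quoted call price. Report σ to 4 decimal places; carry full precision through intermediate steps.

sigma = 0.3441

At σ = 0.3441 the Black–Scholes value reproduces the quote:
σ√T = 0.3441·√1.7387 = 0.453729
d₁ = (ln(S/K) + (r+σ²/2)T) / (σ√T) = (ln(116.43/119.13) + (0.0306+0.3441²/2)·1.7387) / 0.453729 = (-0.022925 + 0.156139) / 0.453729 = 0.293599
d₂ = d₁ − σ√T = 0.293599 − 0.453729 = -0.160131
e^{−rT} = 0.948186
N(d₁) = 0.615468,  N(d₂) = 0.436389
V = S·N(d₁) − K·e^{−rT}·N(d₂) = 71.658902 − 49.293383 = 22.365519 (equal to the quote); since ∂V/∂σ > 0 for all σ, the implied volatility is unique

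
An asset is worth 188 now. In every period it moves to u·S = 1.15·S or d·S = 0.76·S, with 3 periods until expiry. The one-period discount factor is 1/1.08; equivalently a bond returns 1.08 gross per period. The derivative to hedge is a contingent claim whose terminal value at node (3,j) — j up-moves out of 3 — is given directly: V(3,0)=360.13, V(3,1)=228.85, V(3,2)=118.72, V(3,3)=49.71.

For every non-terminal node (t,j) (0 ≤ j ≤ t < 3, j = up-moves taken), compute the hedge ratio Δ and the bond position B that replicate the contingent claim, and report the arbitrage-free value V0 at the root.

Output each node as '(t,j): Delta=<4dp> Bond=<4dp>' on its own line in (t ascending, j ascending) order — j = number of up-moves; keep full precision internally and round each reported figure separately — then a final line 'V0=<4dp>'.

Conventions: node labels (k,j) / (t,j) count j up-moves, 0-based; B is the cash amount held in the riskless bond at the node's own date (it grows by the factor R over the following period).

Since d<R<u, set p* = (R−d)/(u−d) = 0.8205; price each node as the discounted p*-expectation of its children.
Expiry values: V(3,0)=360.1300, V(3,1)=228.8500, V(3,2)=118.7200, V(3,3)=49.7100
  t=2,j=0: stock 108.5888 → up 124.8771 (V=228.8500), down 82.5275 (V=360.1300). Price 233.7158; hedge Δ=-3.0999, bond B=570.3312.
  t=2,j=1: stock 164.3120 → up 188.9588 (V=118.7200), down 124.8771 (V=228.8500). Price 128.2286; hedge Δ=-1.7186, bond B=410.6132.
  t=2,j=2: stock 248.6300 → up 285.9245 (V=49.7100), down 188.9588 (V=118.7200). Price 57.4967; hedge Δ=-0.7117, bond B=234.4454.
  t=1,j=0: stock 142.8800 → up 164.3120 (V=128.2286), down 108.5888 (V=233.7158). Price 136.2613; hedge Δ=-1.8931, bond B=406.7413.
  t=1,j=1: stock 216.2000 → up 248.6300 (V=57.4967), down 164.3120 (V=128.2286). Price 64.9927; hedge Δ=-0.8389, bond B=246.3567.
  t=0,j=0: stock 188.0000 → up 216.2000 (V=64.9927), down 142.8800 (V=136.2613). Price 72.0227; hedge Δ=-0.9720, bond B=254.7627.
Verification: the root portfolio costs Δ(0,0)·S0 + B(0,0) = 72.0227, matching V0.

(0,0): Delta=-0.9720 Bond=254.7627
(1,0): Delta=-1.8931 Bond=406.7413
(1,1): Delta=-0.8389 Bond=246.3567
(2,0): Delta=-3.0999 Bond=570.3312
(2,1): Delta=-1.7186 Bond=410.6132
(2,2): Delta=-0.7117 Bond=234.4454
V0=72.0227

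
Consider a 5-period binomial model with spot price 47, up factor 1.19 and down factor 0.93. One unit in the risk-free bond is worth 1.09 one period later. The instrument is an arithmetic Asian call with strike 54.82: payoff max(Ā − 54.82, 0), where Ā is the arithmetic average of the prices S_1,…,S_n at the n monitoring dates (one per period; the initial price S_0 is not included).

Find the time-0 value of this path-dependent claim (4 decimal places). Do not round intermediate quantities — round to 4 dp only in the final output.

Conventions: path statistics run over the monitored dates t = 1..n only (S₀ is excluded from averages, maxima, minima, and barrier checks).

price = 5.4558

Risk-neutral up-probability p* = (R−d)/(u−d) = (1.09−0.93)/(1.19−0.93) = 0.6154; the claim prices as the p*-weighted sum of path payoffs discounted by R^5.
Enumerate all 2^5 = 32 price paths (U = up ×1.19, D = down ×0.93); each path with k up-moves has probability p*^k·(1−p*)^(5−k).
DDDDD: Ā=38.0042, payoff=0.0000, prob=0.008417
UDDDD: Ā=48.6290, payoff=0.0000, prob=0.013466
DUDDD: Ā=46.1850, payoff=0.0000, prob=0.013466
UUDDD: Ā=59.0969, payoff=4.2769, prob=0.021546
DDUDD: Ā=43.9121, payoff=0.0000, prob=0.013466
UDUDD: Ā=56.1886, payoff=1.3686, prob=0.021546
DUUDD: Ā=53.7446, payoff=0.0000, prob=0.021546
UUUDD: Ā=68.7699, payoff=13.9499, prob=0.034474
DDDUD: Ā=41.7983, payoff=0.0000, prob=0.013466
UDDUD: Ā=53.4838, payoff=0.0000, prob=0.021546
DUDUD: Ā=51.0398, payoff=0.0000, prob=0.021546
UUDUD: Ā=65.3090, payoff=10.4890, prob=0.034474
DDUUD: Ā=48.7669, payoff=0.0000, prob=0.021546
UDUUD: Ā=62.4006, payoff=7.5806, prob=0.034474
DUUUD: Ā=59.9566, payoff=5.1366, prob=0.034474
UUUUD: Ā=76.7187, payoff=21.8987, prob=0.055159
DDDDU: Ā=39.8324, payoff=0.0000, prob=0.013466
UDDDU: Ā=50.9684, payoff=0.0000, prob=0.021546
DUDDU: Ā=48.5244, payoff=0.0000, prob=0.021546
UUDDU: Ā=62.0903, payoff=7.2703, prob=0.034474
DDUDU: Ā=46.2514, payoff=0.0000, prob=0.021546
UDUDU: Ā=59.1819, payoff=4.3619, prob=0.034474
DUUDU: Ā=56.7379, payoff=1.9179, prob=0.034474
UUUDU: Ā=72.6002, payoff=17.7802, prob=0.055159
DDDUU: Ā=44.1376, payoff=0.0000, prob=0.021546
UDDUU: Ā=56.4772, payoff=1.6572, prob=0.034474
DUDUU: Ā=54.0332, payoff=0.0000, prob=0.034474
UUDUU: Ā=69.1392, payoff=14.3192, prob=0.055159
DDUUU: Ā=51.7603, payoff=0.0000, prob=0.034474
UDUUU: Ā=66.2309, payoff=11.4109, prob=0.055159
DUUUU: Ā=63.7869, payoff=8.9669, prob=0.055159
UUUUU: Ā=81.6197, payoff=26.7997, prob=0.088254
Price = Σ prob·payoff / R^5 = 8.394471 / 1.538624 = 5.4558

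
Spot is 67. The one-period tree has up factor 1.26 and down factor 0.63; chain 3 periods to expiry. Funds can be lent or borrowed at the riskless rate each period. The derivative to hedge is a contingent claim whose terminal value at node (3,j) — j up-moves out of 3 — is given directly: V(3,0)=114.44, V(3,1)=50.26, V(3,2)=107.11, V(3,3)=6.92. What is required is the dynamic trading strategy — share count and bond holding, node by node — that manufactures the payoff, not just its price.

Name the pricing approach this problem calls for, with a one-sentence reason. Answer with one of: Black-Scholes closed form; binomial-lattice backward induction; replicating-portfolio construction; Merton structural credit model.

Key observation: a price alone would not answer the question — the per-node share/bond construction on the spot-67, 1.26/0.63 tree is required, and only the replicating-portfolio method yields it.

framework: replicating-portfolio construction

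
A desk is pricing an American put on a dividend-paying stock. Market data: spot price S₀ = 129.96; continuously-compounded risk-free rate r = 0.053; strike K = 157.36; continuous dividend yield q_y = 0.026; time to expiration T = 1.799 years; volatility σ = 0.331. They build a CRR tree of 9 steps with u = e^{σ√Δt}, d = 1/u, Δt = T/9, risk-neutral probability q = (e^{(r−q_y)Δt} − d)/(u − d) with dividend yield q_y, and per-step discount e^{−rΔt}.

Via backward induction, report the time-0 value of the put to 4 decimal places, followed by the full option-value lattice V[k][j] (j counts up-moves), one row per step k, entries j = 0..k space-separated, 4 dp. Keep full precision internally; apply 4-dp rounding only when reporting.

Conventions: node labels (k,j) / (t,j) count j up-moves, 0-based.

price = 36.6120
tree:
36.6120
47.8166 25.3463
60.6948 34.9951 15.5081
73.9918 46.8749 22.9661 7.8134
85.4597 60.6948 33.0176 12.6412 2.7832
95.3501 73.9918 45.7768 19.9970 4.9931 0.4630
103.8800 85.4597 60.6948 30.7117 8.8916 0.9020 0.0000
111.2366 95.3501 73.9918 45.2769 15.6936 1.7575 0.0000 0.0000
117.5812 103.8800 85.4597 60.6948 27.4000 3.4242 0.0000 0.0000 0.0000
123.0531 111.2366 95.3501 73.9918 45.2769 6.6717 0.0000 0.0000 0.0000 0.0000

params: Δt=0.19989 u=1.15950 d=0.86244 q=0.48129 e^(-rΔt)=0.98946
t_9 payoffs: 123.0531 111.2366 95.3501 73.9918 45.2769 6.6717 0.0000 0.0000 0.0000 0.0000
k=8: node(8,0) S=39.7788 payoff=117.5812 vs cont=116.1291 → 117.5812 [stop]  node(8,1) S=53.4800 payoff=103.8800 vs cont=102.4990 → 103.8800 [stop]  node(8,2) S=71.9003 payoff=85.4597 vs cont=84.1741 → 85.4597 [stop]  node(8,3) S=96.6652 payoff=60.6948 vs cont=59.5376 → 60.6948 [stop]  node(8,4) S=129.9600 payoff=27.4000 vs cont=26.4154 → 27.4000 [stop]  node(8,5) S=174.7227 payoff=0.0000 vs cont=3.4242 → 3.4242 [wait]  node(8,6) S=234.9031 payoff=0.0000 vs cont=0.0000 → 0.0000 [wait]  node(8,7) S=315.8117 payoff=0.0000 vs cont=0.0000 → 0.0000 [wait]  node(8,8) S=424.5880 payoff=0.0000 vs cont=0.0000 → 0.0000 [wait]
k=7: node(7,0) S=46.1234 payoff=111.2366 vs cont=109.8174 → 111.2366 [stop]  node(7,1) S=62.0099 payoff=95.3501 vs cont=94.0133 → 95.3501 [stop]  node(7,2) S=83.3682 payoff=73.9918 vs cont=72.7657 → 73.9918 [stop]  node(7,3) S=112.0831 payoff=45.2769 vs cont=44.1997 → 45.2769 [stop]  node(7,4) S=150.6883 payoff=6.6717 vs cont=15.6936 → 15.6936 [wait]  node(7,5) S=202.5904 payoff=0.0000 vs cont=1.7575 → 1.7575 [wait]  node(7,6) S=272.3695 payoff=0.0000 vs cont=0.0000 → 0.0000 [wait]  node(7,7) S=366.1828 payoff=0.0000 vs cont=0.0000 → 0.0000 [wait]
k=6: node(6,0) S=53.4800 payoff=103.8800 vs cont=102.4990 → 103.8800 [stop]  node(6,1) S=71.9003 payoff=85.4597 vs cont=84.1741 → 85.4597 [stop]  node(6,2) S=96.6652 payoff=60.6948 vs cont=59.5376 → 60.6948 [stop]  node(6,3) S=129.9600 payoff=27.4000 vs cont=30.7117 → 30.7117 [wait]  node(6,4) S=174.7227 payoff=0.0000 vs cont=8.8916 → 8.8916 [wait]  node(6,5) S=234.9031 payoff=0.0000 vs cont=0.9020 → 0.9020 [wait]  node(6,6) S=315.8117 payoff=0.0000 vs cont=0.0000 → 0.0000 [wait]
k=5: node(5,0) S=62.0099 payoff=95.3501 vs cont=94.0133 → 95.3501 [stop]  node(5,1) S=83.3682 payoff=73.9918 vs cont=72.7657 → 73.9918 [stop]  node(5,2) S=112.0831 payoff=45.2769 vs cont=45.7768 → 45.7768 [wait]  node(5,3) S=150.6883 payoff=6.6717 vs cont=19.9970 → 19.9970 [wait]  node(5,4) S=202.5904 payoff=0.0000 vs cont=4.9931 → 4.9931 [wait]  node(5,5) S=272.3695 payoff=0.0000 vs cont=0.4630 → 0.4630 [wait]
k=4: node(4,0) S=71.9003 payoff=85.4597 vs cont=84.1741 → 85.4597 [stop]  node(4,1) S=96.6652 payoff=60.6948 vs cont=59.7756 → 60.6948 [stop]  node(4,2) S=129.9600 payoff=27.4000 vs cont=33.0176 → 33.0176 [wait]  node(4,3) S=174.7227 payoff=0.0000 vs cont=12.6412 → 12.6412 [wait]  node(4,4) S=234.9031 payoff=0.0000 vs cont=2.7832 → 2.7832 [wait]
k=3: node(3,0) S=83.3682 payoff=73.9918 vs cont=72.7657 → 73.9918 [stop]  node(3,1) S=112.0831 payoff=45.2769 vs cont=46.8749 → 46.8749 [wait]  node(3,2) S=150.6883 payoff=6.6717 vs cont=22.9661 → 22.9661 [wait]  node(3,3) S=202.5904 payoff=0.0000 vs cont=7.8134 → 7.8134 [wait]
k=2: node(2,0) S=96.6652 payoff=60.6948 vs cont=60.2985 → 60.6948 [stop]  node(2,1) S=129.9600 payoff=27.4000 vs cont=34.9951 → 34.9951 [wait]  node(2,2) S=174.7227 payoff=0.0000 vs cont=15.5081 → 15.5081 [wait]
k=1: node(1,0) S=112.0831 payoff=45.2769 vs cont=47.8166 → 47.8166 [wait]  node(1,1) S=150.6883 payoff=6.6717 vs cont=25.3463 → 25.3463 [wait]
k=0: node(0,0) S=129.9600 payoff=27.4000 vs cont=36.6120 → 36.6120 [wait]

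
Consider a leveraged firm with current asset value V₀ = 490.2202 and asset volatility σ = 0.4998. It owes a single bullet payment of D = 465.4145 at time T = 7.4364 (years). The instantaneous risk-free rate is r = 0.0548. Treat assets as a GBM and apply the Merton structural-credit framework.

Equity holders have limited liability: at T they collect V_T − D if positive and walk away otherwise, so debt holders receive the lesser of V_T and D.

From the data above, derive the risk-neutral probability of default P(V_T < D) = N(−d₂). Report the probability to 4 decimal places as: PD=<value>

PD=0.6347

With assets at 490.2202 and a single debt payment of 465.4145 at 7.4364 years:
d₁ = [ln(V₀/D) + (r + σ²/2)T] / (σ√T)
   = [ln(490.2202/465.4145) + (0.0548 + 0.5·0.4998²)·7.4364] / (0.4998·√7.4364)
   = [0.051926 + 1.336321] / 1.362943 = 1.018566
d₂ = d₁ − σ√T = 1.018566 − 1.362943 = -0.344377
risk-neutral PD = N(−d₂) = N(0.344377) = 0.634718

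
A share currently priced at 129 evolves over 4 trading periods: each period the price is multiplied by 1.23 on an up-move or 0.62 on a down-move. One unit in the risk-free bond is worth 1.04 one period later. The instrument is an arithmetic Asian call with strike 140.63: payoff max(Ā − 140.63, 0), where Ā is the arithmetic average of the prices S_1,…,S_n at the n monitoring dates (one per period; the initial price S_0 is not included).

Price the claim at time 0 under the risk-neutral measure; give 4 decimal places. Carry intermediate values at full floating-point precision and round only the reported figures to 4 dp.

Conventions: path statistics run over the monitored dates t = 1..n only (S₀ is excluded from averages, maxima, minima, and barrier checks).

Under the martingale measure an up-move has probability p* = 0.6885; value the claim as the probability-weighted average of per-path payoffs, discounted 4 periods at R = 1.04.
Enumerate all 2^4 = 16 price paths (U = up ×1.23, D = down ×0.62); each path with k up-moves has probability p*^k·(1−p*)^(4−k).
DDDD: Ā=44.8433, payoff=0.0000, prob=0.009412
UDDD: Ā=88.9634, payoff=0.0000, prob=0.020806
DUDD: Ā=69.2909, payoff=0.0000, prob=0.020806
UUDD: Ā=137.4642, payoff=0.0000, prob=0.045992
DDUD: Ā=57.0940, payoff=0.0000, prob=0.020806
UDUD: Ā=113.2671, payoff=0.0000, prob=0.045992
DUUD: Ā=93.5946, payoff=0.0000, prob=0.045992
UUUD: Ā=185.6795, payoff=45.0495, prob=0.101667
DDDU: Ā=49.5319, payoff=0.0000, prob=0.020806
UDDU: Ā=98.2648, payoff=0.0000, prob=0.045992
DUDU: Ā=78.5923, payoff=0.0000, prob=0.045992
UUDU: Ā=155.9170, payoff=15.2870, prob=0.101667
DDUU: Ā=66.3954, payoff=0.0000, prob=0.045992
UDUU: Ā=131.7198, payoff=0.0000, prob=0.101667
DUUU: Ā=112.0473, payoff=0.0000, prob=0.101667
UUUU: Ā=222.2874, payoff=81.6574, prob=0.224739
Price = Σ prob·payoff / R^4 = 24.485845 / 1.169859 = 20.9306

price = 20.9306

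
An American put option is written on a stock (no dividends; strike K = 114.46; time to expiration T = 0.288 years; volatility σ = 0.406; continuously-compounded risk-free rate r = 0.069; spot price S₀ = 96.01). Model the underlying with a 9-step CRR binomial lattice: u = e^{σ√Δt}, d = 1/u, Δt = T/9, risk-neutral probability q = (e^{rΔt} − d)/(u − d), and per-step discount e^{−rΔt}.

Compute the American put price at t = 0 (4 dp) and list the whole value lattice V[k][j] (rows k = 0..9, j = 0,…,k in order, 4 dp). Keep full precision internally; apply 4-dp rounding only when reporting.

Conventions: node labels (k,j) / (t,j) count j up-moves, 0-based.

Δt=0.03200  u=1.07533  d=0.92995  q=0.49706  discount=0.99779
step 9 (expiry): payoffs max(K−S,0) = 64.5209 56.7137 47.6859 37.2468 25.1758 11.2176 0.0000 0.0000 0.0000 0.0000
k=8: (k=8,j=0): S=53.7010, K−S=60.7590, hold=60.5065 ⇒ V=60.7590 exercise | (k=8,j=1): S=62.0964, K−S=52.3636, hold=52.1112 ⇒ V=52.3636 exercise | (k=8,j=2): S=71.8042, K−S=42.6558, hold=42.4034 ⇒ V=42.6558 exercise | (k=8,j=3): S=83.0296, K−S=31.4304, hold=31.1779 ⇒ V=31.4304 exercise | (k=8,j=4): S=96.0100, K−S=18.4500, hold=18.1976 ⇒ V=18.4500 exercise | (k=8,j=5): S=111.0197, K−S=3.4403, hold=5.6294 ⇒ V=5.6294 continue | (k=8,j=6): S=128.3759, K−S=0.0000, hold=0.0000 ⇒ V=0.0000 continue | (k=8,j=7): S=148.4454, K−S=0.0000, hold=0.0000 ⇒ V=0.0000 continue | (k=8,j=8): S=171.6525, K−S=0.0000, hold=0.0000 ⇒ V=0.0000 continue
k=7: (k=7,j=0): S=57.7463, K−S=56.7137, hold=56.4612 ⇒ V=56.7137 exercise | (k=7,j=1): S=66.7741, K−S=47.6859, hold=47.4335 ⇒ V=47.6859 exercise | (k=7,j=2): S=77.2132, K−S=37.2468, hold=36.9944 ⇒ V=37.2468 exercise | (k=7,j=3): S=89.2842, K−S=25.1758, hold=24.9233 ⇒ V=25.1758 exercise | (k=7,j=4): S=103.2424, K−S=11.2176, hold=12.0508 ⇒ V=12.0508 continue | (k=7,j=5): S=119.3828, K−S=0.0000, hold=2.8250 ⇒ V=2.8250 continue | (k=7,j=6): S=138.0464, K−S=0.0000, hold=0.0000 ⇒ V=0.0000 continue | (k=7,j=7): S=159.6278, K−S=0.0000, hold=0.0000 ⇒ V=0.0000 continue
k=6: (k=6,j=0): S=62.0964, K−S=52.3636, hold=52.1112 ⇒ V=52.3636 exercise | (k=6,j=1): S=71.8042, K−S=42.6558, hold=42.4034 ⇒ V=42.6558 exercise | (k=6,j=2): S=83.0296, K−S=31.4304, hold=31.1779 ⇒ V=31.4304 exercise | (k=6,j=3): S=96.0100, K−S=18.4500, hold=18.6108 ⇒ V=18.6108 continue | (k=6,j=4): S=111.0197, K−S=3.4403, hold=7.4486 ⇒ V=7.4486 continue | (k=6,j=5): S=128.3759, K−S=0.0000, hold=1.4177 ⇒ V=1.4177 continue | (k=6,j=6): S=148.4454, K−S=0.0000, hold=0.0000 ⇒ V=0.0000 continue
k=5: (k=5,j=0): S=66.7741, K−S=47.6859, hold=47.4335 ⇒ V=47.6859 exercise | (k=5,j=1): S=77.2132, K−S=37.2468, hold=36.9944 ⇒ V=37.2468 exercise | (k=5,j=2): S=89.2842, K−S=25.1758, hold=25.0031 ⇒ V=25.1758 exercise | (k=5,j=3): S=103.2424, K−S=11.2176, hold=13.0338 ⇒ V=13.0338 continue | (k=5,j=4): S=119.3828, K−S=0.0000, hold=4.4411 ⇒ V=4.4411 continue | (k=5,j=5): S=138.0464, K−S=0.0000, hold=0.7114 ⇒ V=0.7114 continue
k=4: (k=4,j=0): S=71.8042, K−S=42.6558, hold=42.4034 ⇒ V=42.6558 exercise | (k=4,j=1): S=83.0296, K−S=31.4304, hold=31.1779 ⇒ V=31.4304 exercise | (k=4,j=2): S=96.0100, K−S=18.4500, hold=19.0983 ⇒ V=19.0983 continue | (k=4,j=3): S=111.0197, K−S=3.4403, hold=8.7434 ⇒ V=8.7434 continue | (k=4,j=4): S=128.3759, K−S=0.0000, hold=2.5815 ⇒ V=2.5815 continue
k=3: (k=3,j=0): S=77.2132, K−S=37.2468, hold=36.9944 ⇒ V=37.2468 exercise | (k=3,j=1): S=89.2842, K−S=25.1758, hold=25.2449 ⇒ V=25.2449 continue | (k=3,j=2): S=103.2424, K−S=11.2176, hold=13.9206 ⇒ V=13.9206 continue | (k=3,j=3): S=119.3828, K−S=0.0000, hold=5.6681 ⇒ V=5.6681 continue
k=2: (k=2,j=0): S=83.0296, K−S=31.4304, hold=31.2122 ⇒ V=31.4304 exercise | (k=2,j=1): S=96.0100, K−S=18.4500, hold=19.5728 ⇒ V=19.5728 continue | (k=2,j=2): S=111.0197, K−S=3.4403, hold=9.7970 ⇒ V=9.7970 continue
k=1: (k=1,j=0): S=89.2842, K−S=25.1758, hold=25.4802 ⇒ V=25.4802 continue | (k=1,j=1): S=103.2424, K−S=11.2176, hold=14.6812 ⇒ V=14.6812 continue
k=0: (k=0,j=0): S=96.0100, K−S=18.4500, hold=20.0681 ⇒ V=20.0681 continue

price = 20.0681
tree:
20.0681
25.4802 14.6812
31.4304 19.5728 9.7970
37.2468 25.2449 13.9206 5.6681
42.6558 31.4304 19.0983 8.7434 2.5815
47.6859 37.2468 25.1758 13.0338 4.4411 0.7114
52.3636 42.6558 31.4304 18.6108 7.4486 1.4177 0.0000
56.7137 47.6859 37.2468 25.1758 12.0508 2.8250 0.0000 0.0000
60.7590 52.3636 42.6558 31.4304 18.4500 5.6294 0.0000 0.0000 0.0000
64.5209 56.7137 47.6859 37.2468 25.1758 11.2176 0.0000 0.0000 0.0000 0.0000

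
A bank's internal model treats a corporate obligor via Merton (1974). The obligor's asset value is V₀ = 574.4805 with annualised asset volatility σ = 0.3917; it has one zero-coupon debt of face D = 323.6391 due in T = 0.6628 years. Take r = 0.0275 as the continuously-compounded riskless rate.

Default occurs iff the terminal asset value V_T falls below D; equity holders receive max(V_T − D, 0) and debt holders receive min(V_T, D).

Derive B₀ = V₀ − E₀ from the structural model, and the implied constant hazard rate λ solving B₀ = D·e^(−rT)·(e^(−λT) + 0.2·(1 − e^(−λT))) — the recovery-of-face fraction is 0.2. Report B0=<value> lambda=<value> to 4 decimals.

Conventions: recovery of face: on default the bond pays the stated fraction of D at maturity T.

Equity is a call on the firm's assets struck at D = 323.6391:
d₁ = [ln(V₀/D) + (r + σ²/2)T] / (σ√T)
   = [ln(574.4805/323.6391) + (0.0275 + 0.5·0.3917²)·0.6628] / (0.3917·√0.6628)
   = [0.573837 + 0.069073] / 0.318893 = 2.016070
d₂ = d₁ − σ√T = 2.016070 − 0.318893 = 1.697177
N(d₁) = 0.978104,  N(d₂) = 0.955168,  e^(−rT) = 0.981938
E₀ = V₀·N(d₁) − D·e^(−rT)·N(d₂)
   = 574.4805·0.978104 − 323.6391·0.981938·0.955168 = 258.355112
B₀ = V₀ − E₀ = 574.4805 − 258.355112 = 316.125388
e^(−λT) = (B₀·e^(rT)/D − 0.2)/(1 − 0.2) = (316.1254·1.018394/323.6391 − 0.2)/0.8 = 0.99343849
λ = −ln(0.99343849)/0.6628 = 0.009932

B0=316.1254 lambda=0.0099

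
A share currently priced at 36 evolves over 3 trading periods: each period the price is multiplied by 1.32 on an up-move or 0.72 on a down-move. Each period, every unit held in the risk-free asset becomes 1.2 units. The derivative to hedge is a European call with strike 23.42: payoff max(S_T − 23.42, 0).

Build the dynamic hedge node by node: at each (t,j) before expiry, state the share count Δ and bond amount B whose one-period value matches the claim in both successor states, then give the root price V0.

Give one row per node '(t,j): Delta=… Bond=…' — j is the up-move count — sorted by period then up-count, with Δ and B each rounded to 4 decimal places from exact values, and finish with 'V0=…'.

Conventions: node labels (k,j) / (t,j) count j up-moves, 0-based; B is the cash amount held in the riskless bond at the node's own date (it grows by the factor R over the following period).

(0,0): Delta=0.9872 Bond=-13.0448
(1,0): Delta=0.8930 Bond=-13.2135
(1,1): Delta=1.0000 Bond=-16.2639
(2,0): Delta=0.1085 Bond=-1.2144
(2,1): Delta=1.0000 Bond=-19.5167
(2,2): Delta=1.0000 Bond=-19.5167
V0=22.4930

The replicating-portfolio and risk-neutral prices coincide; use p* = (1.2−0.72)/(1.32−0.72) = 0.8000 for the latter.
Payoffs at expiry: V(3,0)=0.0000, V(3,1)=1.2144, V(3,2)=21.7430, V(3,3)=59.3788
Node (2,0) S=18.6624: V=(p*·1.2144+(1−p*)·0.0000)/1.2=0.8096; Δ=(1.2144−0.0000)/(24.6344−13.4369)=0.1085; B=V−Δ·S=-1.2144
Node (2,1) S=34.2144: V=(p*·21.7430+(1−p*)·1.2144)/1.2=14.6977; Δ=(21.7430−1.2144)/(45.1630−24.6344)=1.0000; B=V−Δ·S=-19.5167
Node (2,2) S=62.7264: V=(p*·59.3788+(1−p*)·21.7430)/1.2=43.2097; Δ=(59.3788−21.7430)/(82.7988−45.1630)=1.0000; B=V−Δ·S=-19.5167
Node (1,0) S=25.9200: V=(p*·14.6977+(1−p*)·0.8096)/1.2=9.9334; Δ=(14.6977−0.8096)/(34.2144−18.6624)=0.8930; B=V−Δ·S=-13.2135
Node (1,1) S=47.5200: V=(p*·43.2097+(1−p*)·14.6977)/1.2=31.2561; Δ=(43.2097−14.6977)/(62.7264−34.2144)=1.0000; B=V−Δ·S=-16.2639
Node (0,0) S=36.0000: V=(p*·31.2561+(1−p*)·9.9334)/1.2=22.4930; Δ=(31.2561−9.9334)/(47.5200−25.9200)=0.9872; B=V−Δ·S=-13.0448
Check: Δ(0,0)·S0 + B(0,0) = 22.4930 = V0.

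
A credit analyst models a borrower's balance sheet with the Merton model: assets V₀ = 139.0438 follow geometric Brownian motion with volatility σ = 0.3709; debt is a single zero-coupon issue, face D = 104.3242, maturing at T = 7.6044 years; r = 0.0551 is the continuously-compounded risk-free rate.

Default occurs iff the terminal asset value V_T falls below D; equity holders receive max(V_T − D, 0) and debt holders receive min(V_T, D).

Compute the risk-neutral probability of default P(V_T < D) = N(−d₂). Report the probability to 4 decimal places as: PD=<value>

PD=0.4289

With assets at 139.0438 and a single debt payment of 104.3242 at 7.6044 years:
d₁ = [ln(V₀/D) + (r + σ²/2)T] / (σ√T)
   = [ln(139.0438/104.3242) + (0.0551 + 0.5·0.3709²)·7.6044] / (0.3709·√7.6044)
   = [0.287286 + 0.942059] / 1.022797 = 1.201944
d₂ = d₁ − σ√T = 1.201944 − 1.022797 = 0.179148
risk-neutral PD = N(−d₂) = N(-0.179148) = 0.428911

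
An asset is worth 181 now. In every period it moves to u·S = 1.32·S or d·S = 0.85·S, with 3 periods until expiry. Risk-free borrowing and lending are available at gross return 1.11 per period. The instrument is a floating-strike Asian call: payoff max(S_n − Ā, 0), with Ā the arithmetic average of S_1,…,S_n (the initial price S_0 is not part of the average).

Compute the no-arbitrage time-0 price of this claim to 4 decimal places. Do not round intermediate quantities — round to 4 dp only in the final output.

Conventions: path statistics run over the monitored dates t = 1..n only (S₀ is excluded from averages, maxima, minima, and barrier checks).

price = 22.2235

Risk-neutral up-probability p* = (R−d)/(u−d) = (1.11−0.85)/(1.32−0.85) = 0.5532; the claim prices as the p*-weighted sum of path payoffs discounted by R^3.
Enumerate all 2^3 = 8 price paths (U = up ×1.32, D = down ×0.85); each path with k up-moves has probability p*^k·(1−p*)^(3−k).
DDD: Ā=131.9264, payoff=0.0000, prob=0.089200
UDD: Ā=204.8739, payoff=0.0000, prob=0.110438
DUD: Ā=176.5172, payoff=0.0000, prob=0.110438
UUD: Ā=274.1209, payoff=0.0000, prob=0.136733
DDU: Ā=152.4141, payoff=20.2056, prob=0.110438
UDU: Ā=236.6901, payoff=31.3782, prob=0.136733
DUU: Ā=208.3334, payoff=59.7348, prob=0.136733
UUU: Ā=323.5295, payoff=92.7647, prob=0.169288
Price = Σ prob·payoff / R^3 = 30.393551 / 1.367631 = 22.2235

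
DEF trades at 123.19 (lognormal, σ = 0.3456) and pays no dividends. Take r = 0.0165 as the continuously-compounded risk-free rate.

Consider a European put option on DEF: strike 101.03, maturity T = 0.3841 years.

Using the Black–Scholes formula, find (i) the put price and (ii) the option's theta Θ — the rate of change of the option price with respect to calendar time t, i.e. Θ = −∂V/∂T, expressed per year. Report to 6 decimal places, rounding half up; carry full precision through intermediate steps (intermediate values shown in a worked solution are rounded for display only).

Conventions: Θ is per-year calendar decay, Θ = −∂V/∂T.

price = 2.150937
Θ = -7.463738

σ√T = 0.3456·√0.3841 = 0.214188
d₁ = (ln(S/K) + (r+σ²/2)T) / (σ√T) = (ln(123.19/101.03) + (0.0165+0.3456²/2)·0.3841) / 0.214188 = (0.198310 + 0.029276) / 0.214188 = 1.062552
d₂ = d₁ − σ√T = 1.062552 − 0.214188 = 0.848364
e^{−rT} = 0.993682
N(−d₁) = 0.143993,  N(−d₂) = 0.198118
Put price V = K·e^{−rT}·N(−d₂) − S·N(−d₁) = 19.889374 − 17.738437 = 2.150937
φ(d₁) = (1/√(2π))·e^{−d₁²/2} = 0.226854
Θ = −S·φ(d₁)·σ/(2√T) + r·K·e^{−rT}·N(−d₂) = −7.791913 + 0.328175 = -7.463738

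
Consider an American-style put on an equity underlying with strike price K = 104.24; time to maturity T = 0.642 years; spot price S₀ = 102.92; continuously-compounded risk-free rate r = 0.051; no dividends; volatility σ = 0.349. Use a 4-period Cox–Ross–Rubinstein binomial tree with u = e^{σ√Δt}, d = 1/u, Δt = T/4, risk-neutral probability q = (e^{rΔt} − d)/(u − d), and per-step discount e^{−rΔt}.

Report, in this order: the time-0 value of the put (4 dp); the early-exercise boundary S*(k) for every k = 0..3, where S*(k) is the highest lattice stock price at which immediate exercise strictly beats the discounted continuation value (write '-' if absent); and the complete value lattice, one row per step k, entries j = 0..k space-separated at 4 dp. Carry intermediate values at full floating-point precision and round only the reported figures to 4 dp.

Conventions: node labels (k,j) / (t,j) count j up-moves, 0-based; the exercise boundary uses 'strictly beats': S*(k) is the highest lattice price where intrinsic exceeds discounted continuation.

Δt=0.16050  u=1.15006  d=0.86952  q=0.49440  discount=0.99185
step 4 (expiry): payoffs max(K−S,0) = 45.4083 26.4264 1.3200 0.0000 0.0000
step 3: (k=3,j=0): S=67.6602, K−S=36.5798, hold=35.7300 ⇒ V=36.5798 exercise | (k=3,j=1): S=89.4906, K−S=14.7494, hold=13.8996 ⇒ V=14.7494 exercise | (k=3,j=2): S=118.3646, K−S=0.0000, hold=0.6620 ⇒ V=0.6620 continue | (k=3,j=3): S=156.5548, K−S=0.0000, hold=0.0000 ⇒ V=0.0000 continue  boundary S*=89.4906
step 2: (k=2,j=0): S=77.8136, K−S=26.4264, hold=25.5766 ⇒ V=26.4264 exercise | (k=2,j=1): S=102.9200, K−S=1.3200, hold=7.7211 ⇒ V=7.7211 continue | (k=2,j=2): S=136.1269, K−S=0.0000, hold=0.3320 ⇒ V=0.3320 continue  boundary S*=77.8136
step 1: (k=1,j=0): S=89.4906, K−S=14.7494, hold=17.0385 ⇒ V=17.0385 continue | (k=1,j=1): S=118.3646, K−S=0.0000, hold=4.0348 ⇒ V=4.0348 continue  boundary S*=-
step 0: (k=0,j=0): S=102.9200, K−S=1.3200, hold=10.5230 ⇒ V=10.5230 continue  boundary S*=-

price = 10.5230
boundary = - - 77.8136 89.4906
tree:
10.5230
17.0385 4.0348
26.4264 7.7211 0.3320
36.5798 14.7494 0.6620 0.0000
45.4083 26.4264 1.3200 0.0000 0.0000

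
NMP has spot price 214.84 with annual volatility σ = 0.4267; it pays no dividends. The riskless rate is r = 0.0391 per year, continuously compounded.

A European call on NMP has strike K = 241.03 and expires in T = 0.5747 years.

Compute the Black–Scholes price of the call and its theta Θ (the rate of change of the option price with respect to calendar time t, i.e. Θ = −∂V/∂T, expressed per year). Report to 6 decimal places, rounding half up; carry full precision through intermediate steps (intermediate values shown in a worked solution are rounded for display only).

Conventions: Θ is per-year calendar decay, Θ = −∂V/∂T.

price = 19.691257
Θ = -26.949604

σ√T = 0.4267·√0.5747 = 0.323477
d₁ = (ln(S/K) + (r+σ²/2)T) / (σ√T) = (ln(214.84/241.03) + (0.0391+0.4267²/2)·0.5747) / 0.323477 = (-0.115028 + 0.074789) / 0.323477 = -0.124394
d₂ = d₁ − σ√T = -0.124394 − 0.323477 = -0.447870
e^{−rT} = 0.977780
N(d₁) = 0.450502,  N(d₂) = 0.327123
Call price V = S·N(d₁) − K·e^{−rT}·N(d₂) = 96.785818 − 77.094561 = 19.691257
φ(d₁) = (1/√(2π))·e^{−d₁²/2} = 0.395868
Θ = −S·φ(d₁)·σ/(2√T) − r·K·e^{−rT}·N(d₂) = −23.935206 − 3.014397 = -26.949604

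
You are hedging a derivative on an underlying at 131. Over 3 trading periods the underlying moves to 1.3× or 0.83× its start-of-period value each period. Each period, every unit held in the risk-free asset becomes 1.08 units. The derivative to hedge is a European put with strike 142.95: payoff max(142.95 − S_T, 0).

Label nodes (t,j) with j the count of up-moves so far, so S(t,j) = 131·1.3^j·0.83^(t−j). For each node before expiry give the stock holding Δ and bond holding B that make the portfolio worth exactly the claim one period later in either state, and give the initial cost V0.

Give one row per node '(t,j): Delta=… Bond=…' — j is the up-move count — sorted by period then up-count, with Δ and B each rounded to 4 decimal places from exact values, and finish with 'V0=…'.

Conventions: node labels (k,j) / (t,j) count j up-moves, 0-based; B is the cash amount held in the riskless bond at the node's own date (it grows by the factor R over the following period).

Since d<R<u, set p* = (R−d)/(u−d) = 0.5319; price each node as the discounted p*-expectation of its children.
Payoffs at expiry: V(3,0)=68.0459, V(3,1)=25.6303, V(3,2)=0.0000, V(3,3)=0.0000
  t=2,j=0: stock 90.2459 → up 117.3197 (V=25.6303), down 74.9041 (V=68.0459). Price 42.1152; hedge Δ=-1.0000, bond B=132.3611.
  t=2,j=1: stock 141.3490 → up 183.7537 (V=0.0000), down 117.3197 (V=25.6303). Price 11.1085; hedge Δ=-0.3858, bond B=65.6411.
  t=2,j=2: stock 221.3900 → up 287.8070 (V=0.0000), down 183.7537 (V=0.0000). Price 0.0000; hedge Δ=0.0000, bond B=0.0000.
  t=1,j=0: stock 108.7300 → up 141.3490 (V=11.1085), down 90.2459 (V=42.1152). Price 23.7243; hedge Δ=-0.6067, bond B=89.6961.
  t=1,j=1: stock 170.3000 → up 221.3900 (V=0.0000), down 141.3490 (V=11.1085). Price 4.8146; hedge Δ=-0.1388, bond B=28.4497.
  t=0,j=0: stock 131.0000 → up 170.3000 (V=4.8146), down 108.7300 (V=23.7243). Price 12.6536; hedge Δ=-0.3071, bond B=52.8872.
As a check, the time-0 holding Δ(0,0)·S0 + B(0,0) comes to 12.6536 — exactly V0.

(0,0): Delta=-0.3071 Bond=52.8872
(1,0): Delta=-0.6067 Bond=89.6961
(1,1): Delta=-0.1388 Bond=28.4497
(2,0): Delta=-1.0000 Bond=132.3611
(2,1): Delta=-0.3858 Bond=65.6411
(2,2): Delta=0.0000 Bond=0.0000
V0=12.6536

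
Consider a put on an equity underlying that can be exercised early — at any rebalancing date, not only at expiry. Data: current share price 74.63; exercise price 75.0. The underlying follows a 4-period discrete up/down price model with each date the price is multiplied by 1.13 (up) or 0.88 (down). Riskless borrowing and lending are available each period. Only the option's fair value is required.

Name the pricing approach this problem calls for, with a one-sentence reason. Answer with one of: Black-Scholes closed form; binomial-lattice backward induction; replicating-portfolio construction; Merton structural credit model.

Key observation: the put (strike 75 on spot 74.63) is American-style on a 4-step discrete price model, so the early-exercise decision at every node requires stepwise backward valuation — a closed form cannot price the exercise right.

framework: binomial-lattice backward induction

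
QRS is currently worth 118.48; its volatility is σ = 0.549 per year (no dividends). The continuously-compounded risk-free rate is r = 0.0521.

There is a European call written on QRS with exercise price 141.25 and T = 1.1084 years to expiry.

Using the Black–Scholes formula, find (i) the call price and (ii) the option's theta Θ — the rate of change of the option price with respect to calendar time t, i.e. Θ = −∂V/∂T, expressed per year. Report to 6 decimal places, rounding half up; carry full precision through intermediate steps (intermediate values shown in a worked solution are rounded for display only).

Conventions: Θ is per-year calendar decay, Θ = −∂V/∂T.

price = 21.787718
Θ = -14.439499

σ√T = 0.549·√1.1084 = 0.577990
d₁ = (ln(S/K) + (r+σ²/2)T) / (σ√T) = (ln(118.48/141.25) + (0.0521+0.549²/2)·1.1084) / 0.577990 = (-0.175787 + 0.224784) / 0.577990 = 0.084771
d₂ = d₁ − σ√T = 0.084771 − 0.577990 = -0.493219
e^{−rT} = 0.943888
N(d₁) = 0.533778,  N(d₂) = 0.310929
Call price V = S·N(d₁) − K·e^{−rT}·N(d₂) = 63.242054 − 41.454336 = 21.787718
φ(d₁) = (1/√(2π))·e^{−d₁²/2} = 0.397511
Θ = −S·φ(d₁)·σ/(2√T) − r·K·e^{−rT}·N(d₂) = −12.279728 − 2.159771 = -14.439499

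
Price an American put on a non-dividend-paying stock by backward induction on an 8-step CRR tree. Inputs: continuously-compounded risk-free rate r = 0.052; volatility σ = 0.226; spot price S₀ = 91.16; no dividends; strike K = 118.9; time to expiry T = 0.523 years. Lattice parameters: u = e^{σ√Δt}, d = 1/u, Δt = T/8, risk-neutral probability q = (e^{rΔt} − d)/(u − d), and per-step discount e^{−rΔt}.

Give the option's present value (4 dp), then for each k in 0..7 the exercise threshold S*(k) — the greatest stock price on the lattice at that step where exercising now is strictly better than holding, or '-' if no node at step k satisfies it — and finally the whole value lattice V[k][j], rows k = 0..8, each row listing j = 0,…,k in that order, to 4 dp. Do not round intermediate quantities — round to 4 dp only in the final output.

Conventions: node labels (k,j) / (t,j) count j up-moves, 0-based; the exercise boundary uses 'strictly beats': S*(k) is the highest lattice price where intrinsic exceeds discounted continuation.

Δt=0.06538, u=1.05949, d=0.94385, q=0.51501, disc=e^(-rΔt)=0.99661
k=8 terminal: V=max(K-S,0) → 61.4832 54.4489 46.5528 37.6893 27.7400 16.5717 4.0352 0.0000 0.0000
k=7: j=0 S=60.8324 intr=58.0676 cont=57.6641 V=58.0676[EX]; j=1 S=68.2851 intr=50.6149 cont=50.2114 V=50.6149[EX]; j=2 S=76.6509 intr=42.2491 cont=41.8456 V=42.2491[EX]; j=3 S=86.0416 intr=32.8584 cont=32.4549 V=32.8584[EX]; j=4 S=96.5828 intr=22.3172 cont=21.9136 V=22.3172[EX]; j=5 S=108.4155 intr=10.4845 cont=10.0810 V=10.4845[EX]; j=6 S=121.6978 intr=0.0000 cont=1.9504 V=1.9504[hold]; j=7 S=136.6073 intr=0.0000 cont=0.0000 V=0.0000[hold]  S*(7)=108.4155
k=6: j=0 S=64.4511 intr=54.4489 cont=54.0454 V=54.4489[EX]; j=1 S=72.3472 intr=46.5528 cont=46.1493 V=46.5528[EX]; j=2 S=81.2107 intr=37.6893 cont=37.2858 V=37.6893[EX]; j=3 S=91.1600 intr=27.7400 cont=27.3365 V=27.7400[EX]; j=4 S=102.3283 intr=16.5717 cont=16.1682 V=16.5717[EX]; j=5 S=114.8648 intr=4.0352 cont=6.0687 V=6.0687[hold]; j=6 S=128.9372 intr=0.0000 cont=0.9427 V=0.9427[hold]  S*(6)=102.3283
k=5: j=0 S=68.2851 intr=50.6149 cont=50.2114 V=50.6149[EX]; j=1 S=76.6509 intr=42.2491 cont=41.8456 V=42.2491[EX]; j=2 S=86.0416 intr=32.8584 cont=32.4549 V=32.8584[EX]; j=3 S=96.5828 intr=22.3172 cont=21.9136 V=22.3172[EX]; j=4 S=108.4155 intr=10.4845 cont=11.1247 V=11.1247[hold]; j=5 S=121.6978 intr=0.0000 cont=3.4172 V=3.4172[hold]  S*(5)=96.5828
k=4: j=0 S=72.3472 intr=46.5528 cont=46.1493 V=46.5528[EX]; j=1 S=81.2107 intr=37.6893 cont=37.2858 V=37.6893[EX]; j=2 S=91.1600 intr=27.7400 cont=27.3365 V=27.7400[EX]; j=3 S=102.3283 intr=16.5717 cont=16.4968 V=16.5717[EX]; j=4 S=114.8648 intr=4.0352 cont=7.1310 V=7.1310[hold]  S*(4)=102.3283
k=3: j=0 S=76.6509 intr=42.2491 cont=41.8456 V=42.2491[EX]; j=1 S=86.0416 intr=32.8584 cont=32.4549 V=32.8584[EX]; j=2 S=96.5828 intr=22.3172 cont=21.9136 V=22.3172[EX]; j=3 S=108.4155 intr=10.4845 cont=11.6700 V=11.6700[hold]  S*(3)=96.5828
k=2: j=0 S=81.2107 intr=37.6893 cont=37.2858 V=37.6893[EX]; j=1 S=91.1600 intr=27.7400 cont=27.3365 V=27.7400[EX]; j=2 S=102.3283 intr=16.5717 cont=16.7766 V=16.7766[hold]  S*(2)=91.1600
k=1: j=0 S=86.0416 intr=32.8584 cont=32.4549 V=32.8584[EX]; j=1 S=96.5828 intr=22.3172 cont=22.0188 V=22.3172[EX]  S*(1)=96.5828
k=0: j=0 S=91.1600 intr=27.7400 cont=27.3365 V=27.7400[EX]  S*(0)=91.1600

price = 27.7400
boundary = 91.1600 96.5828 91.1600 96.5828 102.3283 96.5828 102.3283 108.4155
tree:
27.7400
32.8584 22.3172
37.6893 27.7400 16.7766
42.2491 32.8584 22.3172 11.6700
46.5528 37.6893 27.7400 16.5717 7.1310
50.6149 42.2491 32.8584 22.3172 11.1247 3.4172
54.4489 46.5528 37.6893 27.7400 16.5717 6.0687 0.9427
58.0676 50.6149 42.2491 32.8584 22.3172 10.4845 1.9504 0.0000
61.4832 54.4489 46.5528 37.6893 27.7400 16.5717 4.0352 0.0000 0.0000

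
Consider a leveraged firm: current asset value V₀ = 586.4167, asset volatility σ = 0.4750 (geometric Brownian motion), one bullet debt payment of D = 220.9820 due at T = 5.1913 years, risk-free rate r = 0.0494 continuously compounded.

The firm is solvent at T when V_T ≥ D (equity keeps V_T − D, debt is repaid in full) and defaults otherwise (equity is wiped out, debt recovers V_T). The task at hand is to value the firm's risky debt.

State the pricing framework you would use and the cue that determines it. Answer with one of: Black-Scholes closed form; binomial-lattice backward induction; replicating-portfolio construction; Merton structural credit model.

Key observation: the question is about default risk generated by asset-value dynamics against a debt face of 220.9820 — the structural framework prices exactly that.

framework: Merton structural credit model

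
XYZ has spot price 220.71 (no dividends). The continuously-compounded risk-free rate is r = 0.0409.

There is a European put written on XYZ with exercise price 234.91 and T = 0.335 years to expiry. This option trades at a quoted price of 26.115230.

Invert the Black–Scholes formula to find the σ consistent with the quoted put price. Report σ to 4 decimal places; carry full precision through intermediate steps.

sigma = 0.3864

At σ = 0.3864 the Black–Scholes value reproduces the quote:
σ√T = 0.3864·√0.335 = 0.223645
d₁ = (ln(S/K) + (r+σ²/2)T) / (σ√T) = (ln(220.71/234.91) + (0.0409+0.3864²/2)·0.335) / 0.223645 = (-0.062353 + 0.038710) / 0.223645 = -0.105715
d₂ = d₁ − σ√T = -0.105715 − 0.223645 = -0.329361
e^{−rT} = 0.986392
N(−d₁) = 0.542096,  N(−d₂) = 0.629058
V = K·e^{−rT}·N(−d₂) − S·N(−d₁) = 145.761228 − 119.645998 = 26.115230 (matching the quote); vega is positive throughout, so no other σ reproduces this price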